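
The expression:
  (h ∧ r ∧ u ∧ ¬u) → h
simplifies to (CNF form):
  True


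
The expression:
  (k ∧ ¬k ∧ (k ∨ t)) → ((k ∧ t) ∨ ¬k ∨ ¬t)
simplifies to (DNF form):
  True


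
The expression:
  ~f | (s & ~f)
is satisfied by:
  {f: False}


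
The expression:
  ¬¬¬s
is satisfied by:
  {s: False}


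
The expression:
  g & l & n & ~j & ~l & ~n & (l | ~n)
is never true.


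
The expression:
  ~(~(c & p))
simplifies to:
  c & p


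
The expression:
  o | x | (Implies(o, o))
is always true.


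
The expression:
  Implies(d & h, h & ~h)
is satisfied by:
  {h: False, d: False}
  {d: True, h: False}
  {h: True, d: False}


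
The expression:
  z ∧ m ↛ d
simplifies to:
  m ∧ z ∧ ¬d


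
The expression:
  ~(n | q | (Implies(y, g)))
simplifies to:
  y & ~g & ~n & ~q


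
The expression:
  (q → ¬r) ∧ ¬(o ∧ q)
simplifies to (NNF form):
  (¬o ∧ ¬r) ∨ ¬q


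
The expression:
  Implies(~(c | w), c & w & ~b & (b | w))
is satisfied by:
  {c: True, w: True}
  {c: True, w: False}
  {w: True, c: False}


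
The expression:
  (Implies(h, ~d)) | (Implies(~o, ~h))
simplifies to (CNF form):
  o | ~d | ~h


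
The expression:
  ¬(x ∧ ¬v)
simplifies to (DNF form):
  v ∨ ¬x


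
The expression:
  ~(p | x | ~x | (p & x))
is never true.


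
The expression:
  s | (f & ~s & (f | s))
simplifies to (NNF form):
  f | s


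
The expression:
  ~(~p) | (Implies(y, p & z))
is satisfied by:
  {p: True, y: False}
  {y: False, p: False}
  {y: True, p: True}


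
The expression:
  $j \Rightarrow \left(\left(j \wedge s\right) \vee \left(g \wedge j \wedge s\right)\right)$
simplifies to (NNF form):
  $s \vee \neg j$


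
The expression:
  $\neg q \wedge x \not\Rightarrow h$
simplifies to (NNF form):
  $x \wedge \neg h \wedge \neg q$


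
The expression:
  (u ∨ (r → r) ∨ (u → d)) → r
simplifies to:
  r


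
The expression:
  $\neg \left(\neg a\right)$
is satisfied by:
  {a: True}


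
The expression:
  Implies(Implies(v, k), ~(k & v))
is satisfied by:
  {k: False, v: False}
  {v: True, k: False}
  {k: True, v: False}


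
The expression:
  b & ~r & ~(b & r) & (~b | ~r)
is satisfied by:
  {b: True, r: False}


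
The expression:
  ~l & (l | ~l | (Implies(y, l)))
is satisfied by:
  {l: False}


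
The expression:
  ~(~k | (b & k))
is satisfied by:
  {k: True, b: False}


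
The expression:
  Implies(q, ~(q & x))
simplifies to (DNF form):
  ~q | ~x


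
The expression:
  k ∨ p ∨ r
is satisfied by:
  {r: True, k: True, p: True}
  {r: True, k: True, p: False}
  {r: True, p: True, k: False}
  {r: True, p: False, k: False}
  {k: True, p: True, r: False}
  {k: True, p: False, r: False}
  {p: True, k: False, r: False}


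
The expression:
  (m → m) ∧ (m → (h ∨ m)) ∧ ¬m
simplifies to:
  ¬m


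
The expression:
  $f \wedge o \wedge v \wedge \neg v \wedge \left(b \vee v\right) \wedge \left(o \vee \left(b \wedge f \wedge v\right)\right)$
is never true.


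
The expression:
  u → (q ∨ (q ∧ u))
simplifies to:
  q ∨ ¬u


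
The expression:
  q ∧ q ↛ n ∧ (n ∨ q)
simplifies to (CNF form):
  q ∧ ¬n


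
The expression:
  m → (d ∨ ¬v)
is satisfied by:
  {d: True, m: False, v: False}
  {m: False, v: False, d: False}
  {v: True, d: True, m: False}
  {v: True, m: False, d: False}
  {d: True, m: True, v: False}
  {m: True, d: False, v: False}
  {v: True, m: True, d: True}


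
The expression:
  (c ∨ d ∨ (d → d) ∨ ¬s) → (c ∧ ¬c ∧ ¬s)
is never true.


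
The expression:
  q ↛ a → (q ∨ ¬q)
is always true.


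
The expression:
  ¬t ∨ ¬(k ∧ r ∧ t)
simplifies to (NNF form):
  ¬k ∨ ¬r ∨ ¬t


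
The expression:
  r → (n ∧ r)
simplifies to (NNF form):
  n ∨ ¬r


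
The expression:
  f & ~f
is never true.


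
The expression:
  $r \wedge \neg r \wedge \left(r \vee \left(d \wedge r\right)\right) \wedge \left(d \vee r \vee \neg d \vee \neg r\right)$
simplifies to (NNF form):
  $\text{False}$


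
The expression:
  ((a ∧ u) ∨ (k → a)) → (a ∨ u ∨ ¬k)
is always true.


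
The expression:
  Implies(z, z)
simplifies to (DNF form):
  True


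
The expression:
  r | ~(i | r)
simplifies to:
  r | ~i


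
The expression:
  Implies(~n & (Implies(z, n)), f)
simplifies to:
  f | n | z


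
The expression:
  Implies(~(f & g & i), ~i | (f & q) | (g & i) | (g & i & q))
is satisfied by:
  {g: True, f: True, q: True, i: False}
  {g: True, f: True, q: False, i: False}
  {g: True, q: True, f: False, i: False}
  {g: True, q: False, f: False, i: False}
  {f: True, q: True, g: False, i: False}
  {f: True, q: False, g: False, i: False}
  {q: True, g: False, f: False, i: False}
  {q: False, g: False, f: False, i: False}
  {i: True, g: True, f: True, q: True}
  {i: True, g: True, f: True, q: False}
  {i: True, g: True, q: True, f: False}
  {i: True, g: True, q: False, f: False}
  {i: True, f: True, q: True, g: False}


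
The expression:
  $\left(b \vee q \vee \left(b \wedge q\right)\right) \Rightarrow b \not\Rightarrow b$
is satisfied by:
  {q: False, b: False}


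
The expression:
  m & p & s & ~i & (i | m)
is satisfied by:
  {m: True, p: True, s: True, i: False}


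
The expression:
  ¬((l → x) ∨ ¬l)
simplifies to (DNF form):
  l ∧ ¬x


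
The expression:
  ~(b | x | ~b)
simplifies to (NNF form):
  False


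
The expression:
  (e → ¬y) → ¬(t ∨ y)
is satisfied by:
  {e: True, t: False, y: False}
  {t: False, y: False, e: False}
  {y: True, e: True, t: False}
  {y: True, e: True, t: True}


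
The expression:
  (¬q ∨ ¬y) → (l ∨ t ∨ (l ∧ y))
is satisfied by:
  {t: True, q: True, l: True, y: True}
  {t: True, q: True, l: True, y: False}
  {t: True, l: True, y: True, q: False}
  {t: True, l: True, y: False, q: False}
  {t: True, q: True, y: True, l: False}
  {t: True, q: True, y: False, l: False}
  {t: True, y: True, l: False, q: False}
  {t: True, y: False, l: False, q: False}
  {q: True, l: True, y: True, t: False}
  {q: True, l: True, y: False, t: False}
  {l: True, y: True, t: False, q: False}
  {l: True, t: False, y: False, q: False}
  {q: True, y: True, t: False, l: False}


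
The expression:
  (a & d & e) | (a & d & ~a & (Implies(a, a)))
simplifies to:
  a & d & e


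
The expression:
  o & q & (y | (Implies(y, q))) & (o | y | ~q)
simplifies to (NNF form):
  o & q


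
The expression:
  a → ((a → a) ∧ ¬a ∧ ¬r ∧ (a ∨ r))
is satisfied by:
  {a: False}


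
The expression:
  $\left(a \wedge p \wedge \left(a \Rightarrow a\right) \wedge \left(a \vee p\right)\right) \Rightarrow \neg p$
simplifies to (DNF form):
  $\neg a \vee \neg p$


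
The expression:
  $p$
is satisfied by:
  {p: True}


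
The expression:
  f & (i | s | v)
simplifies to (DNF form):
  (f & i) | (f & s) | (f & v)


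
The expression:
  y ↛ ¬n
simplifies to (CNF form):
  n ∧ y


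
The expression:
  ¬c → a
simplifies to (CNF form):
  a ∨ c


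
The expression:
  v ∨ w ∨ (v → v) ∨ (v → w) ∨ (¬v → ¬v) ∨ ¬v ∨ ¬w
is always true.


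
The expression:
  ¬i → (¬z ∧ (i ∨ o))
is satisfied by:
  {i: True, o: True, z: False}
  {i: True, z: False, o: False}
  {i: True, o: True, z: True}
  {i: True, z: True, o: False}
  {o: True, z: False, i: False}


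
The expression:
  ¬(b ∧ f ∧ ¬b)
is always true.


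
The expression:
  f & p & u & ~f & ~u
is never true.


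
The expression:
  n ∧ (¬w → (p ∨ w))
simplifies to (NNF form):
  n ∧ (p ∨ w)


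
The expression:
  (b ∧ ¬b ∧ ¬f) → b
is always true.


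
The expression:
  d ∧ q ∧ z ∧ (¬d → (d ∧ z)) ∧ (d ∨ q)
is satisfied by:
  {z: True, d: True, q: True}


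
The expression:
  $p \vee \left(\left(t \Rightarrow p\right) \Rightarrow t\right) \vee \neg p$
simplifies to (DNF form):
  $\text{True}$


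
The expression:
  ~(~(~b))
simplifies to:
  ~b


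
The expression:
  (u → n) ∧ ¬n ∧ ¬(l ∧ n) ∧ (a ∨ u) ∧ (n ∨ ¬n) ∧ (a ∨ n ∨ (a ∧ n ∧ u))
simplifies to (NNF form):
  a ∧ ¬n ∧ ¬u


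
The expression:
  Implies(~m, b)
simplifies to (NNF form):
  b | m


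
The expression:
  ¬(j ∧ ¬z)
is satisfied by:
  {z: True, j: False}
  {j: False, z: False}
  {j: True, z: True}


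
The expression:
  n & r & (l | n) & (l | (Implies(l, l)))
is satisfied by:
  {r: True, n: True}


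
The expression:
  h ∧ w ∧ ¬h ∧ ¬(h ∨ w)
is never true.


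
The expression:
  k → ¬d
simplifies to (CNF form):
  ¬d ∨ ¬k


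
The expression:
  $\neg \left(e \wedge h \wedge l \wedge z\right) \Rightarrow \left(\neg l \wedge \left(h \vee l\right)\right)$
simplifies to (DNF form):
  $\left(h \wedge \neg l\right) \vee \left(e \wedge h \wedge z\right) \vee \left(e \wedge h \wedge \neg l\right) \vee \left(h \wedge z \wedge \neg l\right)$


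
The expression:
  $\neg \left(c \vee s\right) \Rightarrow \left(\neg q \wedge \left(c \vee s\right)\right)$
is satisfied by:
  {c: True, s: True}
  {c: True, s: False}
  {s: True, c: False}


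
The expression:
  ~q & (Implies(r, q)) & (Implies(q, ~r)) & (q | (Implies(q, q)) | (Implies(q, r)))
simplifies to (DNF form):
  ~q & ~r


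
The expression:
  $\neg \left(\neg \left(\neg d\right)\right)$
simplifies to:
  $\neg d$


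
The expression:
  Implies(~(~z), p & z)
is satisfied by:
  {p: True, z: False}
  {z: False, p: False}
  {z: True, p: True}


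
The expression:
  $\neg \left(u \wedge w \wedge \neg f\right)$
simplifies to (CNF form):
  $f \vee \neg u \vee \neg w$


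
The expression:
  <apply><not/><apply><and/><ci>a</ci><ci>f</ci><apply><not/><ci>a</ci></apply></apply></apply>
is always true.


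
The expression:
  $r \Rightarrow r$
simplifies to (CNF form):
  $\text{True}$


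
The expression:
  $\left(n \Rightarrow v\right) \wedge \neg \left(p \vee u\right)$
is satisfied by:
  {v: True, u: False, p: False, n: False}
  {n: False, u: False, v: False, p: False}
  {n: True, v: True, u: False, p: False}


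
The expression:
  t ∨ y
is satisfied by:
  {y: True, t: True}
  {y: True, t: False}
  {t: True, y: False}


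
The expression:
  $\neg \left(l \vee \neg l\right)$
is never true.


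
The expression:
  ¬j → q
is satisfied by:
  {q: True, j: True}
  {q: True, j: False}
  {j: True, q: False}


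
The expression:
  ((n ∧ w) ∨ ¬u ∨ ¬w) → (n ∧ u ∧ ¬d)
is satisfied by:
  {w: True, u: True, d: False, n: False}
  {n: True, w: True, u: True, d: False}
  {n: True, u: True, d: False, w: False}
  {w: True, u: True, d: True, n: False}


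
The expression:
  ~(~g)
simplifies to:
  g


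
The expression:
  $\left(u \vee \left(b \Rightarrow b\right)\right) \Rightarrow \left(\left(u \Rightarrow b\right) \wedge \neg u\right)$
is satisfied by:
  {u: False}


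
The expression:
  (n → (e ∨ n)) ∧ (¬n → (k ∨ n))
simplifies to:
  k ∨ n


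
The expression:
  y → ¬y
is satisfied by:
  {y: False}


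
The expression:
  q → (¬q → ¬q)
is always true.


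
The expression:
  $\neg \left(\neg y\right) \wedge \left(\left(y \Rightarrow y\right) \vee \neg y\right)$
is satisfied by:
  {y: True}


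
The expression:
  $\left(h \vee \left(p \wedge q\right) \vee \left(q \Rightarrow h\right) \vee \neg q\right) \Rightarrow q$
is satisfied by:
  {q: True}


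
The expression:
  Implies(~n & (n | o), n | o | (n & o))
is always true.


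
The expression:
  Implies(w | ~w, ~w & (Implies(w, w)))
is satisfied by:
  {w: False}


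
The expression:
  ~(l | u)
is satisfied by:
  {u: False, l: False}


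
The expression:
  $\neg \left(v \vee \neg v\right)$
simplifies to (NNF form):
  $\text{False}$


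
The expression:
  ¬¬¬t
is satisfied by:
  {t: False}


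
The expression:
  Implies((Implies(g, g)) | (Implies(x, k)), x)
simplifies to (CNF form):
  x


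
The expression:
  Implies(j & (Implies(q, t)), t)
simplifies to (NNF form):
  q | t | ~j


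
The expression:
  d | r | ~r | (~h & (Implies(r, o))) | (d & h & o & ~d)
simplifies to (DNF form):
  True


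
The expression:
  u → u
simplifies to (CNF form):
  True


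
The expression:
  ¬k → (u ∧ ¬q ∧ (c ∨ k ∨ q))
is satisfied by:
  {k: True, u: True, c: True, q: False}
  {k: True, u: True, c: False, q: False}
  {k: True, c: True, q: False, u: False}
  {k: True, c: False, q: False, u: False}
  {k: True, u: True, q: True, c: True}
  {k: True, u: True, q: True, c: False}
  {k: True, q: True, c: True, u: False}
  {k: True, q: True, c: False, u: False}
  {u: True, q: False, c: True, k: False}


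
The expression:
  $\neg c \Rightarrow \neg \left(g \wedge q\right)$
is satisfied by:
  {c: True, g: False, q: False}
  {g: False, q: False, c: False}
  {c: True, q: True, g: False}
  {q: True, g: False, c: False}
  {c: True, g: True, q: False}
  {g: True, c: False, q: False}
  {c: True, q: True, g: True}


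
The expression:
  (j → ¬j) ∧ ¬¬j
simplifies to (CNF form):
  False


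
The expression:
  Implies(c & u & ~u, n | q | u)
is always true.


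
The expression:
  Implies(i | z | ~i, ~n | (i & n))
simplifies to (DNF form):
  i | ~n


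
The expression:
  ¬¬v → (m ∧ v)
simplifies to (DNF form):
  m ∨ ¬v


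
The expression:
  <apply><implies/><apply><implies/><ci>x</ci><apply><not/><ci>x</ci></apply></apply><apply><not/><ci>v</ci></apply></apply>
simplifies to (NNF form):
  <apply><or/><ci>x</ci><apply><not/><ci>v</ci></apply></apply>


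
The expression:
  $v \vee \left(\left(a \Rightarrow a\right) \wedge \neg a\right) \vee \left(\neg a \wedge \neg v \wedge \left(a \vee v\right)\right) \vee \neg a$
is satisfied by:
  {v: True, a: False}
  {a: False, v: False}
  {a: True, v: True}


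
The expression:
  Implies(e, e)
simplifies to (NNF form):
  True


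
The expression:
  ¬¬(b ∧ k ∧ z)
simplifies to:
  b ∧ k ∧ z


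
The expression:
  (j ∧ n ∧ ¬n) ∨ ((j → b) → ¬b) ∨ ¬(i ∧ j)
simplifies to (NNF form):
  ¬b ∨ ¬i ∨ ¬j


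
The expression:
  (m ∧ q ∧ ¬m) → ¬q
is always true.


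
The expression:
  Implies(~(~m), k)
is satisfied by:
  {k: True, m: False}
  {m: False, k: False}
  {m: True, k: True}


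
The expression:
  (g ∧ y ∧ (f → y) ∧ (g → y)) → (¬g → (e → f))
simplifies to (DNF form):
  True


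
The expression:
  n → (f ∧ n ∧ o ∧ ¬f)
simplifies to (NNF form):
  ¬n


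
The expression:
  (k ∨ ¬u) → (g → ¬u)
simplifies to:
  ¬g ∨ ¬k ∨ ¬u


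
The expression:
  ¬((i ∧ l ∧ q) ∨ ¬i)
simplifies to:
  i ∧ (¬l ∨ ¬q)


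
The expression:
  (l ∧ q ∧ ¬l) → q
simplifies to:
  True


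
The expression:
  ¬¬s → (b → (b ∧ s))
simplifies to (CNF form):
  True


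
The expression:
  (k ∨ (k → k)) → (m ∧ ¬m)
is never true.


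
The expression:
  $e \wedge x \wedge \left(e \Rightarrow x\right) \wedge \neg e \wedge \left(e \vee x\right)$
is never true.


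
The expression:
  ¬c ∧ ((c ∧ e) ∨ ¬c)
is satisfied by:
  {c: False}


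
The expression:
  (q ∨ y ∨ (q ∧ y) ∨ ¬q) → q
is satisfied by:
  {q: True}


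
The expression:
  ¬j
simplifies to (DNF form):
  ¬j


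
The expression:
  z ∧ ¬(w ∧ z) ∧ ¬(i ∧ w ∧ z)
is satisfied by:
  {z: True, w: False}


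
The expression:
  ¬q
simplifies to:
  ¬q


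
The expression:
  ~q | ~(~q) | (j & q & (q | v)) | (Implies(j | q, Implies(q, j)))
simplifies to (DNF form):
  True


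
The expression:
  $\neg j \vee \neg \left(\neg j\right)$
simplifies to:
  $\text{True}$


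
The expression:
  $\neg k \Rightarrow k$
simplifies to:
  $k$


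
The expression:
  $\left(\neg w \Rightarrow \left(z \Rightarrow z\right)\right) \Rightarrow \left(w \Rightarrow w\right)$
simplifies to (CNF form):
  $\text{True}$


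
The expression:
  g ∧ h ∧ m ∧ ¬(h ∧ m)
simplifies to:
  False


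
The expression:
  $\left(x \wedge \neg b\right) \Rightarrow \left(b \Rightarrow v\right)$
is always true.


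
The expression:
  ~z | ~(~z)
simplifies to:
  True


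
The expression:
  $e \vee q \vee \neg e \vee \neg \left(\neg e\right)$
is always true.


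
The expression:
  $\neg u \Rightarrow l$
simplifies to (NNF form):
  $l \vee u$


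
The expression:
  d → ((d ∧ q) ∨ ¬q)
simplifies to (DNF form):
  True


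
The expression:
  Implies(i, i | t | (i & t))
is always true.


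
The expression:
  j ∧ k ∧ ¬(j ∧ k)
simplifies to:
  False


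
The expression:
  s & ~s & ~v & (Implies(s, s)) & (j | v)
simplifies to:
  False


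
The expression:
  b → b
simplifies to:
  True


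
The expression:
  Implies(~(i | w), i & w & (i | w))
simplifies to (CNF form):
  i | w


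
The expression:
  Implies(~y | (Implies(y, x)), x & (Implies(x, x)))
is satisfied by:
  {y: True, x: True}
  {y: True, x: False}
  {x: True, y: False}


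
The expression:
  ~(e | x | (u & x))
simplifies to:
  ~e & ~x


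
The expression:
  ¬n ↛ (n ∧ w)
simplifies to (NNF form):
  ¬n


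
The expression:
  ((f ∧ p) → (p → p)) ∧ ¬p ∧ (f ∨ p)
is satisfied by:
  {f: True, p: False}


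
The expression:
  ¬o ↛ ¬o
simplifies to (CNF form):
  False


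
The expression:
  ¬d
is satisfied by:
  {d: False}


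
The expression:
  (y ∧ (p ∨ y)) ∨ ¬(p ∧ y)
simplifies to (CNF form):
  True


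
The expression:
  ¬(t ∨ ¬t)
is never true.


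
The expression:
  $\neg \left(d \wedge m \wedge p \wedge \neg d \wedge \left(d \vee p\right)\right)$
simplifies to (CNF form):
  $\text{True}$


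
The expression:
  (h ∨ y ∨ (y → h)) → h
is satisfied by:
  {h: True}


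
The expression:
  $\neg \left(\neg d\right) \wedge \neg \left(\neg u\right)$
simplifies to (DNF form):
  $d \wedge u$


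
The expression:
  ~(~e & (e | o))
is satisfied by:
  {e: True, o: False}
  {o: False, e: False}
  {o: True, e: True}


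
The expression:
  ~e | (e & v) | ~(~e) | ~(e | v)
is always true.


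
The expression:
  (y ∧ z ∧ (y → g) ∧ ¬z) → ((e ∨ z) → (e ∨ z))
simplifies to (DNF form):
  True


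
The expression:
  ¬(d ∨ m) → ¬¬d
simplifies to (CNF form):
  d ∨ m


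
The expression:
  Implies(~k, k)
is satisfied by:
  {k: True}


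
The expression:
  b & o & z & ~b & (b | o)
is never true.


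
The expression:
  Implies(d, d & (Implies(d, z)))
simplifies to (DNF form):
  z | ~d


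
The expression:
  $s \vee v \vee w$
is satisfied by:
  {s: True, v: True, w: True}
  {s: True, v: True, w: False}
  {s: True, w: True, v: False}
  {s: True, w: False, v: False}
  {v: True, w: True, s: False}
  {v: True, w: False, s: False}
  {w: True, v: False, s: False}


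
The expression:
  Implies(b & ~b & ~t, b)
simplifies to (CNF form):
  True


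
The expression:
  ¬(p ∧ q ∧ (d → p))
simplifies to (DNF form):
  ¬p ∨ ¬q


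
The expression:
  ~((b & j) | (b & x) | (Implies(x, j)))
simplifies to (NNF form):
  x & ~b & ~j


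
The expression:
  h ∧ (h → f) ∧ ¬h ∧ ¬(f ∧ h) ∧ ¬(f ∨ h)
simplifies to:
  False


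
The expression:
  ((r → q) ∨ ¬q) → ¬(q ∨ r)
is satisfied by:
  {q: False, r: False}


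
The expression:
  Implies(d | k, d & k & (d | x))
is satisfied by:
  {k: False, d: False}
  {d: True, k: True}


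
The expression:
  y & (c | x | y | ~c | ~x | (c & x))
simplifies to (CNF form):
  y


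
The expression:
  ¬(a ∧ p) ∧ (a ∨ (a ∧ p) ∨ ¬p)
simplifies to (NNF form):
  ¬p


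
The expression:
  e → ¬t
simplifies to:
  ¬e ∨ ¬t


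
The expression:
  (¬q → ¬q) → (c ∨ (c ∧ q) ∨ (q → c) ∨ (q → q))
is always true.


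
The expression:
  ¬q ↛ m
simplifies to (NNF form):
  m ∨ ¬q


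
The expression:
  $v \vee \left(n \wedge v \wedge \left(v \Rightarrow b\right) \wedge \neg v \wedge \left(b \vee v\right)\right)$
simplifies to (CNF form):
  $v$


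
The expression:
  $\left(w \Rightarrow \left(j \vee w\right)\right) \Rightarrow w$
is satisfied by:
  {w: True}


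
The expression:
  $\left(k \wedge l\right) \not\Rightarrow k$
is never true.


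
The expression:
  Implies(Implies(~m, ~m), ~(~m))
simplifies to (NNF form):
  m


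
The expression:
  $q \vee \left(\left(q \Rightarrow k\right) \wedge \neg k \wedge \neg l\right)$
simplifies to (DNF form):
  $q \vee \left(\neg k \wedge \neg l\right)$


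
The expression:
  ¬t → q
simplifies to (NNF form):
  q ∨ t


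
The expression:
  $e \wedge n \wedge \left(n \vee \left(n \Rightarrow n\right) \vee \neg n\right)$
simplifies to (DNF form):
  $e \wedge n$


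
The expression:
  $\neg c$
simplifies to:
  $\neg c$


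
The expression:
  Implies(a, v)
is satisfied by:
  {v: True, a: False}
  {a: False, v: False}
  {a: True, v: True}


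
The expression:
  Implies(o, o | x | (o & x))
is always true.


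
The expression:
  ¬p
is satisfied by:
  {p: False}


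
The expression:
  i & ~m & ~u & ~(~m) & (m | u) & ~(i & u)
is never true.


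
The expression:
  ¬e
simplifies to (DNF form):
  ¬e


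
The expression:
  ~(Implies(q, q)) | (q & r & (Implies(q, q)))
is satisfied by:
  {r: True, q: True}


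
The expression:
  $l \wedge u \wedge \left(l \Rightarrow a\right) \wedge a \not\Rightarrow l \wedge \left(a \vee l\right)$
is never true.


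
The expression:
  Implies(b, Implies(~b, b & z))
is always true.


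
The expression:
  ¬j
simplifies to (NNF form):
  ¬j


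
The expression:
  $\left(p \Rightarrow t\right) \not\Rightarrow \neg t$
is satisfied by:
  {t: True}


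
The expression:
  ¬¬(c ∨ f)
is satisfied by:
  {c: True, f: True}
  {c: True, f: False}
  {f: True, c: False}


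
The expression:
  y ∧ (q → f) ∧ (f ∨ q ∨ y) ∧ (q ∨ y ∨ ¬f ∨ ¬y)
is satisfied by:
  {f: True, y: True, q: False}
  {y: True, q: False, f: False}
  {q: True, f: True, y: True}


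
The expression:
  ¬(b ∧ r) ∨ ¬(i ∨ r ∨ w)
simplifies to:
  ¬b ∨ ¬r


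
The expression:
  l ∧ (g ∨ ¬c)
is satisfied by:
  {l: True, g: True, c: False}
  {l: True, c: False, g: False}
  {l: True, g: True, c: True}


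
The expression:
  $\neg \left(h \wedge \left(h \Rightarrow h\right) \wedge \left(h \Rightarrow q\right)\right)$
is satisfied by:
  {h: False, q: False}
  {q: True, h: False}
  {h: True, q: False}


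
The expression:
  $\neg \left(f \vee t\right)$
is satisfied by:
  {t: False, f: False}


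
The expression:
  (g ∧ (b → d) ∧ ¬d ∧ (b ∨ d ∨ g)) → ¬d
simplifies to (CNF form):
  True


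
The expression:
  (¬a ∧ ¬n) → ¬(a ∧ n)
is always true.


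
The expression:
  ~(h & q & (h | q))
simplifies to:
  ~h | ~q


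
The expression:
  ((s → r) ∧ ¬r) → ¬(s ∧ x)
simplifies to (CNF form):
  True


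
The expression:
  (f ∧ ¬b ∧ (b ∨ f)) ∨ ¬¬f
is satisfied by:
  {f: True}


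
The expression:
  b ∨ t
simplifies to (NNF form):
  b ∨ t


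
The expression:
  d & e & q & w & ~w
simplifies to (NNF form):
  False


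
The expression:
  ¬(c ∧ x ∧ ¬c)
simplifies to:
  True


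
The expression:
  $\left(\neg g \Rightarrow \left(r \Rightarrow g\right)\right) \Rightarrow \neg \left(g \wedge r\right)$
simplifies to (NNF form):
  $\neg g \vee \neg r$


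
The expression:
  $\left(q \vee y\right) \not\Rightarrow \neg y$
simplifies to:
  $y$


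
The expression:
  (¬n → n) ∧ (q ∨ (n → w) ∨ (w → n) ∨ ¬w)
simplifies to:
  n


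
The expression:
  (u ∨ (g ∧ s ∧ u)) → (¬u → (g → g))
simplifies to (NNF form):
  True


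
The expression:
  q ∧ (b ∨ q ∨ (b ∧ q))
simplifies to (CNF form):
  q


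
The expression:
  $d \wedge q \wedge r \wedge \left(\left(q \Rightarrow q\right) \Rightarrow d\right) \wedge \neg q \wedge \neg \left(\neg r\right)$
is never true.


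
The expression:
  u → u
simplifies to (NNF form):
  True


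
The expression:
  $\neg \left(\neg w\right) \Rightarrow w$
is always true.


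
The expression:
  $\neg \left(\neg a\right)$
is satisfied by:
  {a: True}


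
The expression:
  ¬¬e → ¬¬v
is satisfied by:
  {v: True, e: False}
  {e: False, v: False}
  {e: True, v: True}


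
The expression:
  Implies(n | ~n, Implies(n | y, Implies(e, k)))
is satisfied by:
  {k: True, n: False, e: False, y: False}
  {y: True, k: True, n: False, e: False}
  {k: True, n: True, e: False, y: False}
  {y: True, k: True, n: True, e: False}
  {y: False, n: False, e: False, k: False}
  {y: True, n: False, e: False, k: False}
  {n: True, y: False, e: False, k: False}
  {y: True, n: True, e: False, k: False}
  {e: True, k: True, y: False, n: False}
  {y: True, e: True, k: True, n: False}
  {e: True, k: True, n: True, y: False}
  {y: True, e: True, k: True, n: True}
  {e: True, k: False, n: False, y: False}


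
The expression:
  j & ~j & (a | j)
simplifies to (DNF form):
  False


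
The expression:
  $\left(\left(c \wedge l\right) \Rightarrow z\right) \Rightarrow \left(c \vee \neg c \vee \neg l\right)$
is always true.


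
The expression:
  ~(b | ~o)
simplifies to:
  o & ~b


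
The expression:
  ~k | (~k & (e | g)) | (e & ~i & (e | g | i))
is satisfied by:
  {e: True, k: False, i: False}
  {e: False, k: False, i: False}
  {i: True, e: True, k: False}
  {i: True, e: False, k: False}
  {k: True, e: True, i: False}


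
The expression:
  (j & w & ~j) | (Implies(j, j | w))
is always true.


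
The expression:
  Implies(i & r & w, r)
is always true.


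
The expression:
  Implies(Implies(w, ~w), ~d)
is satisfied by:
  {w: True, d: False}
  {d: False, w: False}
  {d: True, w: True}


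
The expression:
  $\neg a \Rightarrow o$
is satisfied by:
  {a: True, o: True}
  {a: True, o: False}
  {o: True, a: False}


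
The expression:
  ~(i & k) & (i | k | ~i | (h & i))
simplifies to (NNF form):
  ~i | ~k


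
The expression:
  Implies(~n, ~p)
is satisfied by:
  {n: True, p: False}
  {p: False, n: False}
  {p: True, n: True}


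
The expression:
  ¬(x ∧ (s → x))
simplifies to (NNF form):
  ¬x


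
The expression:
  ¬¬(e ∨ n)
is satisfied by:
  {n: True, e: True}
  {n: True, e: False}
  {e: True, n: False}


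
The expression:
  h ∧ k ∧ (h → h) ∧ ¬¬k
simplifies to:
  h ∧ k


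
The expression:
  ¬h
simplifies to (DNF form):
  ¬h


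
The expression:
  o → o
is always true.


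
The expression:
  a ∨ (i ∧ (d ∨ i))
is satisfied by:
  {i: True, a: True}
  {i: True, a: False}
  {a: True, i: False}


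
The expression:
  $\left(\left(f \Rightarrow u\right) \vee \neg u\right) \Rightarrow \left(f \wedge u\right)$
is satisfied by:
  {u: True, f: True}


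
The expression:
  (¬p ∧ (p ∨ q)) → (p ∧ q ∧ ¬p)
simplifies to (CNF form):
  p ∨ ¬q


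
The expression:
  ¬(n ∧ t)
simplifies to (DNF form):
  ¬n ∨ ¬t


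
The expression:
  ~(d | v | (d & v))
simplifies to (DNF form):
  ~d & ~v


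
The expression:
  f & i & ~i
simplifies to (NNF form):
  False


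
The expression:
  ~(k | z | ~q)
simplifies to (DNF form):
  q & ~k & ~z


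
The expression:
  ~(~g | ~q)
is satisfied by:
  {g: True, q: True}


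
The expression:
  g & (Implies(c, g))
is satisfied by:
  {g: True}


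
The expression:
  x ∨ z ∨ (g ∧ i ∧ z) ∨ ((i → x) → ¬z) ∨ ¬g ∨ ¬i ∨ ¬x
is always true.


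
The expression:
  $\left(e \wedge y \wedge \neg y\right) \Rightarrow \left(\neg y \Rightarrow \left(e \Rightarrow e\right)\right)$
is always true.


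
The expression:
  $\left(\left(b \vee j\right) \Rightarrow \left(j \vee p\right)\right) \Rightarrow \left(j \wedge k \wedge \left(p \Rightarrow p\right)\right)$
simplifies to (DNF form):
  $\left(j \wedge k\right) \vee \left(j \wedge \neg j\right) \vee \left(b \wedge j \wedge k\right) \vee \left(b \wedge j \wedge \neg j\right) \vee \left(b \wedge k \wedge \neg p\right) \vee \left(b \wedge \neg j \wedge \neg p\right) \vee \left(j \wedge k \wedge \neg p\right) \vee \left(j \wedge \neg j \wedge \neg p\right)$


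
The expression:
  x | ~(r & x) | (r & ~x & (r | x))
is always true.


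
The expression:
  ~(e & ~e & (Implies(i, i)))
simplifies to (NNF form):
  True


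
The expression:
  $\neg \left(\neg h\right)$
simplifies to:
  $h$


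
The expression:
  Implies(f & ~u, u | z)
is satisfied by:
  {z: True, u: True, f: False}
  {z: True, u: False, f: False}
  {u: True, z: False, f: False}
  {z: False, u: False, f: False}
  {f: True, z: True, u: True}
  {f: True, z: True, u: False}
  {f: True, u: True, z: False}


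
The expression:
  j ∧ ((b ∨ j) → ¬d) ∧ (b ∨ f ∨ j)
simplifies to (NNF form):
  j ∧ ¬d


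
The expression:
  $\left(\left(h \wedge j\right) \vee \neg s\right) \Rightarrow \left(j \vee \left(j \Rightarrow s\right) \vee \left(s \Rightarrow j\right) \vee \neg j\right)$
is always true.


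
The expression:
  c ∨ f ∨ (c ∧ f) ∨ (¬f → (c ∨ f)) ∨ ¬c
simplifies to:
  True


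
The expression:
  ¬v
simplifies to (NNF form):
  ¬v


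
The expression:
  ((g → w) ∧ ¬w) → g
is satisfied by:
  {g: True, w: True}
  {g: True, w: False}
  {w: True, g: False}


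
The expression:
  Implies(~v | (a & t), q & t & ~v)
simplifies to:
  (v & ~a) | (v & ~t) | (q & t & ~v)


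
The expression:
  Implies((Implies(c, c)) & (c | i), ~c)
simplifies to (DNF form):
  ~c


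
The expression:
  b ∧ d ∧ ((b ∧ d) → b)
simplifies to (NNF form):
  b ∧ d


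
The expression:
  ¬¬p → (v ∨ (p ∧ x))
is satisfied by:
  {x: True, v: True, p: False}
  {x: True, p: False, v: False}
  {v: True, p: False, x: False}
  {v: False, p: False, x: False}
  {x: True, v: True, p: True}
  {x: True, p: True, v: False}
  {v: True, p: True, x: False}


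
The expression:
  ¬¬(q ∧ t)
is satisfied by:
  {t: True, q: True}


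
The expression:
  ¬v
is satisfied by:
  {v: False}


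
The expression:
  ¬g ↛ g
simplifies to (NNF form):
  True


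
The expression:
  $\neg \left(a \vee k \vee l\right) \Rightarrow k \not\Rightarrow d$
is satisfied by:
  {a: True, k: True, l: True}
  {a: True, k: True, l: False}
  {a: True, l: True, k: False}
  {a: True, l: False, k: False}
  {k: True, l: True, a: False}
  {k: True, l: False, a: False}
  {l: True, k: False, a: False}


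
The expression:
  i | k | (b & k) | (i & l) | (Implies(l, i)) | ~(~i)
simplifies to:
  i | k | ~l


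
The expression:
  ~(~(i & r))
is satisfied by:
  {r: True, i: True}


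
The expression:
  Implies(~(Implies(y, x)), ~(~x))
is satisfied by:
  {x: True, y: False}
  {y: False, x: False}
  {y: True, x: True}


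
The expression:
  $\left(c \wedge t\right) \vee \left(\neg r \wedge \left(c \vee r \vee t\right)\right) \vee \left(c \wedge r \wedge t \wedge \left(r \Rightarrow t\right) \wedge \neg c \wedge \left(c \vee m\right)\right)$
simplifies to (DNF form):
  $\left(c \wedge t\right) \vee \left(c \wedge \neg r\right) \vee \left(t \wedge \neg r\right)$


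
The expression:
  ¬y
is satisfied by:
  {y: False}


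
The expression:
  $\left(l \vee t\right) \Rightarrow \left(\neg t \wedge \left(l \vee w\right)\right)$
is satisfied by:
  {t: False}


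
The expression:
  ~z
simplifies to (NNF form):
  ~z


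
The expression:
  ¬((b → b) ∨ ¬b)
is never true.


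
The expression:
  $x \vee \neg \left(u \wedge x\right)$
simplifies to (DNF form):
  $\text{True}$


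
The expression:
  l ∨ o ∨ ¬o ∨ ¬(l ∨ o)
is always true.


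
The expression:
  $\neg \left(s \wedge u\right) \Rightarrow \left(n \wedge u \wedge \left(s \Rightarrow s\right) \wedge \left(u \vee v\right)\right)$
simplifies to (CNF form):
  $u \wedge \left(n \vee s\right)$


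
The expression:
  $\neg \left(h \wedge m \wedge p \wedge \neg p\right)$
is always true.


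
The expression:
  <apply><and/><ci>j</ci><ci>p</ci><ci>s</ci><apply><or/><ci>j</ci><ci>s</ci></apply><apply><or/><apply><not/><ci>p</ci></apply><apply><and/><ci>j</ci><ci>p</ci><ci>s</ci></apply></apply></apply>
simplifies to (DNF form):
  <apply><and/><ci>j</ci><ci>p</ci><ci>s</ci></apply>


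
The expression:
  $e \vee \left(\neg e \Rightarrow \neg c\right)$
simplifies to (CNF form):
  $e \vee \neg c$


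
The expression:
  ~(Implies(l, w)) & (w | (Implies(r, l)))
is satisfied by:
  {l: True, w: False}


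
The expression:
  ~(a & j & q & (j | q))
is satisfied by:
  {q: False, a: False, j: False}
  {j: True, q: False, a: False}
  {a: True, q: False, j: False}
  {j: True, a: True, q: False}
  {q: True, j: False, a: False}
  {j: True, q: True, a: False}
  {a: True, q: True, j: False}


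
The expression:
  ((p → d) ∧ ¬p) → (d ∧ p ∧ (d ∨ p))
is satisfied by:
  {p: True}


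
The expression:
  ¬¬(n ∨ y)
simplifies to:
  n ∨ y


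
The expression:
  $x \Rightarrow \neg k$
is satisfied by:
  {k: False, x: False}
  {x: True, k: False}
  {k: True, x: False}


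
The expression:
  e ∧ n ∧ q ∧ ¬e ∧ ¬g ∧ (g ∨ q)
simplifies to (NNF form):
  False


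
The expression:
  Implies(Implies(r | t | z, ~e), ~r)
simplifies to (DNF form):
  e | ~r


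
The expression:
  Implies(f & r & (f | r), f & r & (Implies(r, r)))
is always true.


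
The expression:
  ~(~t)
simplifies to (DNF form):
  t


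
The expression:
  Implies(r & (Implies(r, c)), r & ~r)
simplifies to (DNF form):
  ~c | ~r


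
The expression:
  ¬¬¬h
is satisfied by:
  {h: False}


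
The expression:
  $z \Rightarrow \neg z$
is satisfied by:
  {z: False}


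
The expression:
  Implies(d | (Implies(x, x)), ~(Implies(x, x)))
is never true.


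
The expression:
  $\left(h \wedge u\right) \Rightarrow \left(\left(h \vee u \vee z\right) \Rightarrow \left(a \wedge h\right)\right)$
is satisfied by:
  {a: True, h: False, u: False}
  {h: False, u: False, a: False}
  {a: True, u: True, h: False}
  {u: True, h: False, a: False}
  {a: True, h: True, u: False}
  {h: True, a: False, u: False}
  {a: True, u: True, h: True}


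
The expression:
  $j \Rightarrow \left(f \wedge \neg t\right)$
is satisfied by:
  {f: True, t: False, j: False}
  {t: False, j: False, f: False}
  {f: True, t: True, j: False}
  {t: True, f: False, j: False}
  {j: True, f: True, t: False}


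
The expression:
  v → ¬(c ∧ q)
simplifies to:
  ¬c ∨ ¬q ∨ ¬v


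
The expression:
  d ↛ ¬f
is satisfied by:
  {d: True, f: True}


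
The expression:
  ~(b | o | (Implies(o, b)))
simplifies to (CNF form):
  False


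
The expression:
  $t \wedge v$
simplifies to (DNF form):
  $t \wedge v$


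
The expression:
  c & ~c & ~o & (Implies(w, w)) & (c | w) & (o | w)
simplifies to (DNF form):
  False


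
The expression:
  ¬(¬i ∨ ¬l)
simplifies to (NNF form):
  i ∧ l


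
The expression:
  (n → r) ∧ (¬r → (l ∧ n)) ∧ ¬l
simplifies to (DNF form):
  r ∧ ¬l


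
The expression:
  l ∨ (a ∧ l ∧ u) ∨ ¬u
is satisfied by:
  {l: True, u: False}
  {u: False, l: False}
  {u: True, l: True}


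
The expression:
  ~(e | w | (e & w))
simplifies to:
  ~e & ~w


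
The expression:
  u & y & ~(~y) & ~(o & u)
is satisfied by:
  {u: True, y: True, o: False}


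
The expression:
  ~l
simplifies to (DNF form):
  ~l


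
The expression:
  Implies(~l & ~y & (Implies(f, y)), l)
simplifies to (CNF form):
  f | l | y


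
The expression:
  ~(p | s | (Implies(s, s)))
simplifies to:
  False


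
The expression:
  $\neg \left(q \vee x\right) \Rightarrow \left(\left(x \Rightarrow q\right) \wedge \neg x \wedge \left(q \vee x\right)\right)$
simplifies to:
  $q \vee x$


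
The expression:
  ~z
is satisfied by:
  {z: False}


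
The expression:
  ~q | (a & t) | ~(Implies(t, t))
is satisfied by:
  {a: True, t: True, q: False}
  {a: True, t: False, q: False}
  {t: True, a: False, q: False}
  {a: False, t: False, q: False}
  {a: True, q: True, t: True}


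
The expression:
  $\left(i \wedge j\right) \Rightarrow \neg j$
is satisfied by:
  {i: False, j: False}
  {j: True, i: False}
  {i: True, j: False}


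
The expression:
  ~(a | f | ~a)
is never true.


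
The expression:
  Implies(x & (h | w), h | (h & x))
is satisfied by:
  {h: True, w: False, x: False}
  {w: False, x: False, h: False}
  {x: True, h: True, w: False}
  {x: True, w: False, h: False}
  {h: True, w: True, x: False}
  {w: True, h: False, x: False}
  {x: True, w: True, h: True}


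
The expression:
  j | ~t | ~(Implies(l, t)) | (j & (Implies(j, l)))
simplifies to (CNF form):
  j | ~t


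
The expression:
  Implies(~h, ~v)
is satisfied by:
  {h: True, v: False}
  {v: False, h: False}
  {v: True, h: True}


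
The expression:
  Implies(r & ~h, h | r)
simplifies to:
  True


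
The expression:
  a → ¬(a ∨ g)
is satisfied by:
  {a: False}


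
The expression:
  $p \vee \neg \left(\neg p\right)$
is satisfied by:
  {p: True}


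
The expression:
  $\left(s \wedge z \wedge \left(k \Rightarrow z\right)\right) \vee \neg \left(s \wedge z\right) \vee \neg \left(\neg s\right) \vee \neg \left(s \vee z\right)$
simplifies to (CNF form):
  $\text{True}$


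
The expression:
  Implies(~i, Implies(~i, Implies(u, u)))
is always true.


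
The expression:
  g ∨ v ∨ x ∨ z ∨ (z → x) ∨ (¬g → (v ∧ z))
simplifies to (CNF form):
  True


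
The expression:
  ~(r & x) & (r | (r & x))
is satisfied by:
  {r: True, x: False}


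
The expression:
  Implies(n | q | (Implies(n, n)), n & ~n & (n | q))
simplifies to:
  False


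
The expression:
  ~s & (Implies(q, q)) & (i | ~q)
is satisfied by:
  {i: True, q: False, s: False}
  {q: False, s: False, i: False}
  {i: True, q: True, s: False}


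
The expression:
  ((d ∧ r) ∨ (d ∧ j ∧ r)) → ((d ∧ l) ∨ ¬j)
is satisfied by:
  {l: True, d: False, r: False, j: False}
  {l: False, d: False, r: False, j: False}
  {j: True, l: True, d: False, r: False}
  {j: True, l: False, d: False, r: False}
  {r: True, l: True, d: False, j: False}
  {r: True, l: False, d: False, j: False}
  {j: True, r: True, l: True, d: False}
  {j: True, r: True, l: False, d: False}
  {d: True, l: True, j: False, r: False}
  {d: True, l: False, j: False, r: False}
  {j: True, d: True, l: True, r: False}
  {j: True, d: True, l: False, r: False}
  {r: True, d: True, l: True, j: False}
  {r: True, d: True, l: False, j: False}
  {r: True, d: True, j: True, l: True}
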